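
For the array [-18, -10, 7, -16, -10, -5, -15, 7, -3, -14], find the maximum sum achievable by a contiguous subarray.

Using Kadane's algorithm on [-18, -10, 7, -16, -10, -5, -15, 7, -3, -14]:

Scanning through the array:
Position 1 (value -10): max_ending_here = -10, max_so_far = -10
Position 2 (value 7): max_ending_here = 7, max_so_far = 7
Position 3 (value -16): max_ending_here = -9, max_so_far = 7
Position 4 (value -10): max_ending_here = -10, max_so_far = 7
Position 5 (value -5): max_ending_here = -5, max_so_far = 7
Position 6 (value -15): max_ending_here = -15, max_so_far = 7
Position 7 (value 7): max_ending_here = 7, max_so_far = 7
Position 8 (value -3): max_ending_here = 4, max_so_far = 7
Position 9 (value -14): max_ending_here = -10, max_so_far = 7

Maximum subarray: [7]
Maximum sum: 7

The maximum subarray is [7] with sum 7. This subarray runs from index 2 to index 2.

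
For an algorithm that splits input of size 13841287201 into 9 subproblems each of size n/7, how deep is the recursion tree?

For divide and conquer with division factor 7:

Problem sizes at each level:
Level 0: 13841287201
Level 1: 1977326743
Level 2: 282475249
Level 3: 40353607
Level 4: 5764801
Level 5: 823543
Level 6: 117649
Level 7: 16807
Level 8: 2401
Level 9: 343
Level 10: 49
Level 11: 7
Level 12: 1

The root is level 0 and the size-1 base case is level 12 (the tree spans levels 0 through 12, i.e. 13 levels counting the root), so the depth is the number of divisions: log_7(13841287201) = 12

The recursion tree depth is log_7(13841287201) = 12. At each level, the problem size is divided by 7, so it takes 12 divisions to reduce to a base case of size 1. The algorithm makes 9 recursive calls at each level.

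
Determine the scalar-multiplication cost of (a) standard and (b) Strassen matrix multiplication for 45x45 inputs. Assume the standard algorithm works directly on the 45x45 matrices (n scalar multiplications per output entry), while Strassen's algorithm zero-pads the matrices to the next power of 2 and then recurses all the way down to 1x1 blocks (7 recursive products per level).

Matrix multiplication for 45x45 matrices:

Strassen's algorithm requires power-of-2 dimensions. Pad 45x45 to 64x64 (next power of 2).

Standard algorithm: 45^3 = 91125 multiplications
Strassen's algorithm: 7^(log2(64)) = 7^6 = 117649 multiplications
Difference: 91125 - 117649 = -26524 (Strassen uses MORE here due to padding overhead — for small or just-over-power-of-2 n, padding can outweigh the per-level savings)

Standard: 91125 multiplications (45^3). Strassen: 117649 multiplications (7^6, after padding to 64x64). Strassen reduces 8 recursive multiplications to 7 at each level.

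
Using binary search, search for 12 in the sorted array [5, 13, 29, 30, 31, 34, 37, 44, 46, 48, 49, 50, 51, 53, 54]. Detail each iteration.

Binary search for 12 in [5, 13, 29, 30, 31, 34, 37, 44, 46, 48, 49, 50, 51, 53, 54]:

lo=0, hi=14, mid=7, arr[mid]=44 -> 44 > 12, search left half
lo=0, hi=6, mid=3, arr[mid]=30 -> 30 > 12, search left half
lo=0, hi=2, mid=1, arr[mid]=13 -> 13 > 12, search left half
lo=0, hi=0, mid=0, arr[mid]=5 -> 5 < 12, search right half
lo=1 > hi=0, target 12 not found

Binary search determines that 12 is not in the array after 4 comparisons. The search space was exhausted without finding the target.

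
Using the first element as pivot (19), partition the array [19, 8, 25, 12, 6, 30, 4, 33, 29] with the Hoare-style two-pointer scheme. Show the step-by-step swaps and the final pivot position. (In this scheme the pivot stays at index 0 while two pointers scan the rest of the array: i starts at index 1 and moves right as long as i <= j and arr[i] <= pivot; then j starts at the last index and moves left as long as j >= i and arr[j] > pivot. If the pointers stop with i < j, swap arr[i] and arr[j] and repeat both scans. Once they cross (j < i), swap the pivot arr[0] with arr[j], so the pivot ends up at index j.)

Hoare-style two-pointer partition with pivot = 19:

Initial array: [19, 8, 25, 12, 6, 30, 4, 33, 29]

Pointers start at i = 1, j = 8.
i stops at index 2 (arr[2]=25 > 19), j stops at index 6 (arr[6]=4 <= 19): swap arr[2] and arr[6], array becomes [19, 8, 4, 12, 6, 30, 25, 33, 29]
i ends at 5, j ends at 4: the pointers have crossed (j < i), so scanning stops.

Swap pivot arr[0] with arr[4] to place pivot at position 4: [6, 8, 4, 12, 19, 30, 25, 33, 29]
Pivot position: 4

After partitioning with pivot 19, the array becomes [6, 8, 4, 12, 19, 30, 25, 33, 29]. The pivot is placed at index 4. All elements to the left of the pivot are <= 19, and all elements to the right are > 19.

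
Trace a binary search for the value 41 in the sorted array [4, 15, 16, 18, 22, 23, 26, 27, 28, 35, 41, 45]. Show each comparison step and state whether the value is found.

Binary search for 41 in [4, 15, 16, 18, 22, 23, 26, 27, 28, 35, 41, 45]:

lo=0, hi=11, mid=5, arr[mid]=23 -> 23 < 41, search right half
lo=6, hi=11, mid=8, arr[mid]=28 -> 28 < 41, search right half
lo=9, hi=11, mid=10, arr[mid]=41 -> Found target at index 10!

Binary search finds 41 at index 10 after 3 comparisons. The search repeatedly halves the search space by comparing with the middle element.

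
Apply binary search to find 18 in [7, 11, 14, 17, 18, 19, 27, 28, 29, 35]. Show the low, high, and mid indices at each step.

Binary search for 18 in [7, 11, 14, 17, 18, 19, 27, 28, 29, 35]:

lo=0, hi=9, mid=4, arr[mid]=18 -> Found target at index 4!

Binary search finds 18 at index 4 after 1 comparisons. The search repeatedly halves the search space by comparing with the middle element.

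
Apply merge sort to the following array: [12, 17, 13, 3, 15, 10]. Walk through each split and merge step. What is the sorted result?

Merge sort trace:

Split: [12, 17, 13, 3, 15, 10] -> [12, 17, 13] and [3, 15, 10]
  Split: [12, 17, 13] -> [12] and [17, 13]
    Split: [17, 13] -> [17] and [13]
    Merge: [17] + [13] -> [13, 17]
  Merge: [12] + [13, 17] -> [12, 13, 17]
  Split: [3, 15, 10] -> [3] and [15, 10]
    Split: [15, 10] -> [15] and [10]
    Merge: [15] + [10] -> [10, 15]
  Merge: [3] + [10, 15] -> [3, 10, 15]
Merge: [12, 13, 17] + [3, 10, 15] -> [3, 10, 12, 13, 15, 17]

Final sorted array: [3, 10, 12, 13, 15, 17]

The merge sort proceeds by recursively splitting the array and merging sorted halves.
After all merges, the sorted array is [3, 10, 12, 13, 15, 17].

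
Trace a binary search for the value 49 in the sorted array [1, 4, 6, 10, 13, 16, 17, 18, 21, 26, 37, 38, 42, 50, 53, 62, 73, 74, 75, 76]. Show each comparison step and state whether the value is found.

Binary search for 49 in [1, 4, 6, 10, 13, 16, 17, 18, 21, 26, 37, 38, 42, 50, 53, 62, 73, 74, 75, 76]:

lo=0, hi=19, mid=9, arr[mid]=26 -> 26 < 49, search right half
lo=10, hi=19, mid=14, arr[mid]=53 -> 53 > 49, search left half
lo=10, hi=13, mid=11, arr[mid]=38 -> 38 < 49, search right half
lo=12, hi=13, mid=12, arr[mid]=42 -> 42 < 49, search right half
lo=13, hi=13, mid=13, arr[mid]=50 -> 50 > 49, search left half
lo=13 > hi=12, target 49 not found

Binary search determines that 49 is not in the array after 5 comparisons. The search space was exhausted without finding the target.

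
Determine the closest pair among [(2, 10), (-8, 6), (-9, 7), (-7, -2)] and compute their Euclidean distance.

Computing all pairwise distances among 4 points:

d((2, 10), (-8, 6)) = 10.7703
d((2, 10), (-9, 7)) = 11.4018
d((2, 10), (-7, -2)) = 15.0
d((-8, 6), (-9, 7)) = 1.4142 <-- minimum
d((-8, 6), (-7, -2)) = 8.0623
d((-9, 7), (-7, -2)) = 9.2195

Closest pair: (-8, 6) and (-9, 7) with distance 1.4142

The closest pair is (-8, 6) and (-9, 7) with Euclidean distance 1.4142. For 4 points, brute-force pairwise comparison is shown above. For large n, the divide-and-conquer algorithm (sort by x, recurse on halves, check the dividing strip) achieves O(n log n).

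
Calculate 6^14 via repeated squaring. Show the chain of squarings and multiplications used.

Computing 6^14 by squaring (build up from 6^1; each line after the first costs one multiplication):

6^1 = 6
6^2 = (6^1)^2 = 6^2 = 36
6^3 = 6 * 6^2 = 6 * 36 = 216
6^6 = (6^3)^2 = 216^2 = 46656
6^7 = 6 * 6^6 = 6 * 46656 = 279936
6^14 = (6^7)^2 = 279936^2 = 78364164096

Result: 78364164096
Multiplications needed: 5 (5 lines after 6^1)

6^14 = 78364164096. Using exponentiation by squaring, this requires 5 multiplications. The key idea: if the exponent is even, square the half-power; if odd, multiply by the base once.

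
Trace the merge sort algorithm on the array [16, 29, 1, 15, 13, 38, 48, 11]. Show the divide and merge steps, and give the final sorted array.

Merge sort trace:

Split: [16, 29, 1, 15, 13, 38, 48, 11] -> [16, 29, 1, 15] and [13, 38, 48, 11]
  Split: [16, 29, 1, 15] -> [16, 29] and [1, 15]
    Split: [16, 29] -> [16] and [29]
    Merge: [16] + [29] -> [16, 29]
    Split: [1, 15] -> [1] and [15]
    Merge: [1] + [15] -> [1, 15]
  Merge: [16, 29] + [1, 15] -> [1, 15, 16, 29]
  Split: [13, 38, 48, 11] -> [13, 38] and [48, 11]
    Split: [13, 38] -> [13] and [38]
    Merge: [13] + [38] -> [13, 38]
    Split: [48, 11] -> [48] and [11]
    Merge: [48] + [11] -> [11, 48]
  Merge: [13, 38] + [11, 48] -> [11, 13, 38, 48]
Merge: [1, 15, 16, 29] + [11, 13, 38, 48] -> [1, 11, 13, 15, 16, 29, 38, 48]

Final sorted array: [1, 11, 13, 15, 16, 29, 38, 48]

The merge sort proceeds by recursively splitting the array and merging sorted halves.
After all merges, the sorted array is [1, 11, 13, 15, 16, 29, 38, 48].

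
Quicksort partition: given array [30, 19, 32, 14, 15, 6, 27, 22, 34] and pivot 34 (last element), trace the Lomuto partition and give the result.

Lomuto partition with pivot = 34:

Initial array: [30, 19, 32, 14, 15, 6, 27, 22, 34]

arr[0]=30 <= 34: swap with position 0, array becomes [30, 19, 32, 14, 15, 6, 27, 22, 34]
arr[1]=19 <= 34: swap with position 1, array becomes [30, 19, 32, 14, 15, 6, 27, 22, 34]
arr[2]=32 <= 34: swap with position 2, array becomes [30, 19, 32, 14, 15, 6, 27, 22, 34]
arr[3]=14 <= 34: swap with position 3, array becomes [30, 19, 32, 14, 15, 6, 27, 22, 34]
arr[4]=15 <= 34: swap with position 4, array becomes [30, 19, 32, 14, 15, 6, 27, 22, 34]
arr[5]=6 <= 34: swap with position 5, array becomes [30, 19, 32, 14, 15, 6, 27, 22, 34]
arr[6]=27 <= 34: swap with position 6, array becomes [30, 19, 32, 14, 15, 6, 27, 22, 34]
arr[7]=22 <= 34: swap with position 7, array becomes [30, 19, 32, 14, 15, 6, 27, 22, 34]

Place pivot at position 8: [30, 19, 32, 14, 15, 6, 27, 22, 34]
Pivot position: 8

After partitioning with pivot 34, the array becomes [30, 19, 32, 14, 15, 6, 27, 22, 34]. The pivot is placed at index 8. All elements to the left of the pivot are <= 34, and all elements to the right are > 34.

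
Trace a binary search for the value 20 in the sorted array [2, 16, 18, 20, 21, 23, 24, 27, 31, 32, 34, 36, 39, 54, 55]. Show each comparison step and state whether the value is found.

Binary search for 20 in [2, 16, 18, 20, 21, 23, 24, 27, 31, 32, 34, 36, 39, 54, 55]:

lo=0, hi=14, mid=7, arr[mid]=27 -> 27 > 20, search left half
lo=0, hi=6, mid=3, arr[mid]=20 -> Found target at index 3!

Binary search finds 20 at index 3 after 2 comparisons. The search repeatedly halves the search space by comparing with the middle element.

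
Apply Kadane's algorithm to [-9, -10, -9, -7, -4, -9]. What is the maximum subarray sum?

Using Kadane's algorithm on [-9, -10, -9, -7, -4, -9]:

Scanning through the array:
Position 1 (value -10): max_ending_here = -10, max_so_far = -9
Position 2 (value -9): max_ending_here = -9, max_so_far = -9
Position 3 (value -7): max_ending_here = -7, max_so_far = -7
Position 4 (value -4): max_ending_here = -4, max_so_far = -4
Position 5 (value -9): max_ending_here = -9, max_so_far = -4

Maximum subarray: [-4]
Maximum sum: -4

The maximum subarray is [-4] with sum -4. This subarray runs from index 4 to index 4.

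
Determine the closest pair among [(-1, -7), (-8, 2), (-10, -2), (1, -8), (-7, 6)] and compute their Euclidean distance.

Computing all pairwise distances among 5 points:

d((-1, -7), (-8, 2)) = 11.4018
d((-1, -7), (-10, -2)) = 10.2956
d((-1, -7), (1, -8)) = 2.2361 <-- minimum
d((-1, -7), (-7, 6)) = 14.3178
d((-8, 2), (-10, -2)) = 4.4721
d((-8, 2), (1, -8)) = 13.4536
d((-8, 2), (-7, 6)) = 4.1231
d((-10, -2), (1, -8)) = 12.53
d((-10, -2), (-7, 6)) = 8.544
d((1, -8), (-7, 6)) = 16.1245

Closest pair: (-1, -7) and (1, -8) with distance 2.2361

The closest pair is (-1, -7) and (1, -8) with Euclidean distance 2.2361. For 5 points, brute-force pairwise comparison is shown above. For large n, the divide-and-conquer algorithm (sort by x, recurse on halves, check the dividing strip) achieves O(n log n).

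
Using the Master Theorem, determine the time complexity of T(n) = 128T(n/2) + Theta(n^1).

Master Theorem for T(n) = 128T(n/2) + O(n^1):

a = 128, b = 2, c = 1
log_b(a) = log_2(128) = 7.0000

Case 1: c = 1 < log_2(128) = 7.0000
T(n) = O(n^(log_2 128)) = O(n^7)

For T(n) = 128T(n/2) + O(n^1): log_2(128) = 7.0000. This is Case 1 of the Master Theorem (c < log_b(a), work dominated by leaves), giving O(n^7).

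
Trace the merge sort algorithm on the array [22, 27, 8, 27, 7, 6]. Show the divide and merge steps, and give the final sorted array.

Merge sort trace:

Split: [22, 27, 8, 27, 7, 6] -> [22, 27, 8] and [27, 7, 6]
  Split: [22, 27, 8] -> [22] and [27, 8]
    Split: [27, 8] -> [27] and [8]
    Merge: [27] + [8] -> [8, 27]
  Merge: [22] + [8, 27] -> [8, 22, 27]
  Split: [27, 7, 6] -> [27] and [7, 6]
    Split: [7, 6] -> [7] and [6]
    Merge: [7] + [6] -> [6, 7]
  Merge: [27] + [6, 7] -> [6, 7, 27]
Merge: [8, 22, 27] + [6, 7, 27] -> [6, 7, 8, 22, 27, 27]

Final sorted array: [6, 7, 8, 22, 27, 27]

The merge sort proceeds by recursively splitting the array and merging sorted halves.
After all merges, the sorted array is [6, 7, 8, 22, 27, 27].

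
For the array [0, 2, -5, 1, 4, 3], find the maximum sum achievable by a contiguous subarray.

Using Kadane's algorithm on [0, 2, -5, 1, 4, 3]:

Scanning through the array:
Position 1 (value 2): max_ending_here = 2, max_so_far = 2
Position 2 (value -5): max_ending_here = -3, max_so_far = 2
Position 3 (value 1): max_ending_here = 1, max_so_far = 2
Position 4 (value 4): max_ending_here = 5, max_so_far = 5
Position 5 (value 3): max_ending_here = 8, max_so_far = 8

Maximum subarray: [1, 4, 3]
Maximum sum: 8

The maximum subarray is [1, 4, 3] with sum 8. This subarray runs from index 3 to index 5.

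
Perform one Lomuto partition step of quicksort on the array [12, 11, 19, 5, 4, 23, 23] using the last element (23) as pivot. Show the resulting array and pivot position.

Lomuto partition with pivot = 23:

Initial array: [12, 11, 19, 5, 4, 23, 23]

arr[0]=12 <= 23: swap with position 0, array becomes [12, 11, 19, 5, 4, 23, 23]
arr[1]=11 <= 23: swap with position 1, array becomes [12, 11, 19, 5, 4, 23, 23]
arr[2]=19 <= 23: swap with position 2, array becomes [12, 11, 19, 5, 4, 23, 23]
arr[3]=5 <= 23: swap with position 3, array becomes [12, 11, 19, 5, 4, 23, 23]
arr[4]=4 <= 23: swap with position 4, array becomes [12, 11, 19, 5, 4, 23, 23]
arr[5]=23 <= 23: swap with position 5, array becomes [12, 11, 19, 5, 4, 23, 23]

Place pivot at position 6: [12, 11, 19, 5, 4, 23, 23]
Pivot position: 6

After partitioning with pivot 23, the array becomes [12, 11, 19, 5, 4, 23, 23]. The pivot is placed at index 6. All elements to the left of the pivot are <= 23, and all elements to the right are > 23.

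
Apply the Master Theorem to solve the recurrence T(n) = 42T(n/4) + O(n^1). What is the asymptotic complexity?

Master Theorem for T(n) = 42T(n/4) + O(n^1):

a = 42, b = 4, c = 1
log_b(a) = log_4(42) = 2.6962

Case 1: c = 1 < log_4(42) = 2.6962
T(n) = O(n^(log_4 42))

For T(n) = 42T(n/4) + O(n^1): log_4(42) = 2.6962. This is Case 1 of the Master Theorem (c < log_b(a), work dominated by leaves), giving O(n^(log_4 42)).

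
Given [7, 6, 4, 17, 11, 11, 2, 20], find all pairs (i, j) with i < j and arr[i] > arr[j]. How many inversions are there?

Finding inversions in [7, 6, 4, 17, 11, 11, 2, 20]:

(0, 1): arr[0]=7 > arr[1]=6
(0, 2): arr[0]=7 > arr[2]=4
(0, 6): arr[0]=7 > arr[6]=2
(1, 2): arr[1]=6 > arr[2]=4
(1, 6): arr[1]=6 > arr[6]=2
(2, 6): arr[2]=4 > arr[6]=2
(3, 4): arr[3]=17 > arr[4]=11
(3, 5): arr[3]=17 > arr[5]=11
(3, 6): arr[3]=17 > arr[6]=2
(4, 6): arr[4]=11 > arr[6]=2
(5, 6): arr[5]=11 > arr[6]=2

Total inversions: 11

The array has 11 inversion(s): (0,1), (0,2), (0,6), (1,2), (1,6), (2,6), (3,4), (3,5), (3,6), (4,6), (5,6). Each pair (i,j) satisfies i < j and arr[i] > arr[j].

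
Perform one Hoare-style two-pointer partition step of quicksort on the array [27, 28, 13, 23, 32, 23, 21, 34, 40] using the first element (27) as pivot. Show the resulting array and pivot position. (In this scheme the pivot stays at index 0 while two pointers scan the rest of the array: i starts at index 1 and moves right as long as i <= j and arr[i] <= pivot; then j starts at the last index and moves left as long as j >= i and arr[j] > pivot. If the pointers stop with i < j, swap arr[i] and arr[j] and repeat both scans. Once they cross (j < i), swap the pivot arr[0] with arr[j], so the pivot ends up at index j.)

Hoare-style two-pointer partition with pivot = 27:

Initial array: [27, 28, 13, 23, 32, 23, 21, 34, 40]

Pointers start at i = 1, j = 8.
i stops at index 1 (arr[1]=28 > 27), j stops at index 6 (arr[6]=21 <= 27): swap arr[1] and arr[6], array becomes [27, 21, 13, 23, 32, 23, 28, 34, 40]
i stops at index 4 (arr[4]=32 > 27), j stops at index 5 (arr[5]=23 <= 27): swap arr[4] and arr[5], array becomes [27, 21, 13, 23, 23, 32, 28, 34, 40]
i ends at 5, j ends at 4: the pointers have crossed (j < i), so scanning stops.

Swap pivot arr[0] with arr[4] to place pivot at position 4: [23, 21, 13, 23, 27, 32, 28, 34, 40]
Pivot position: 4

After partitioning with pivot 27, the array becomes [23, 21, 13, 23, 27, 32, 28, 34, 40]. The pivot is placed at index 4. All elements to the left of the pivot are <= 27, and all elements to the right are > 27.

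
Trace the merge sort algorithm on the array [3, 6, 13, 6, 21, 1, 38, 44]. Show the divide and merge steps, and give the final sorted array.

Merge sort trace:

Split: [3, 6, 13, 6, 21, 1, 38, 44] -> [3, 6, 13, 6] and [21, 1, 38, 44]
  Split: [3, 6, 13, 6] -> [3, 6] and [13, 6]
    Split: [3, 6] -> [3] and [6]
    Merge: [3] + [6] -> [3, 6]
    Split: [13, 6] -> [13] and [6]
    Merge: [13] + [6] -> [6, 13]
  Merge: [3, 6] + [6, 13] -> [3, 6, 6, 13]
  Split: [21, 1, 38, 44] -> [21, 1] and [38, 44]
    Split: [21, 1] -> [21] and [1]
    Merge: [21] + [1] -> [1, 21]
    Split: [38, 44] -> [38] and [44]
    Merge: [38] + [44] -> [38, 44]
  Merge: [1, 21] + [38, 44] -> [1, 21, 38, 44]
Merge: [3, 6, 6, 13] + [1, 21, 38, 44] -> [1, 3, 6, 6, 13, 21, 38, 44]

Final sorted array: [1, 3, 6, 6, 13, 21, 38, 44]

The merge sort proceeds by recursively splitting the array and merging sorted halves.
After all merges, the sorted array is [1, 3, 6, 6, 13, 21, 38, 44].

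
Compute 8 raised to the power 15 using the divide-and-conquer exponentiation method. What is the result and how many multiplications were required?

Computing 8^15 by squaring (build up from 8^1; each line after the first costs one multiplication):

8^1 = 8
8^2 = (8^1)^2 = 8^2 = 64
8^3 = 8 * 8^2 = 8 * 64 = 512
8^6 = (8^3)^2 = 512^2 = 262144
8^7 = 8 * 8^6 = 8 * 262144 = 2097152
8^14 = (8^7)^2 = 2097152^2 = 4398046511104
8^15 = 8 * 8^14 = 8 * 4398046511104 = 35184372088832

Result: 35184372088832
Multiplications needed: 6 (6 lines after 8^1)

8^15 = 35184372088832. Using exponentiation by squaring, this requires 6 multiplications. The key idea: if the exponent is even, square the half-power; if odd, multiply by the base once.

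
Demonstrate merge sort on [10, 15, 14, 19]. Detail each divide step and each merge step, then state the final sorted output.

Merge sort trace:

Split: [10, 15, 14, 19] -> [10, 15] and [14, 19]
  Split: [10, 15] -> [10] and [15]
  Merge: [10] + [15] -> [10, 15]
  Split: [14, 19] -> [14] and [19]
  Merge: [14] + [19] -> [14, 19]
Merge: [10, 15] + [14, 19] -> [10, 14, 15, 19]

Final sorted array: [10, 14, 15, 19]

The merge sort proceeds by recursively splitting the array and merging sorted halves.
After all merges, the sorted array is [10, 14, 15, 19].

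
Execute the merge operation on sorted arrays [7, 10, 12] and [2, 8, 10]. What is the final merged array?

Merging process:

Compare 7 vs 2: take 2 from right. Merged: [2]
Compare 7 vs 8: take 7 from left. Merged: [2, 7]
Compare 10 vs 8: take 8 from right. Merged: [2, 7, 8]
Compare 10 vs 10: take 10 from left. Merged: [2, 7, 8, 10]
Compare 12 vs 10: take 10 from right. Merged: [2, 7, 8, 10, 10]
Append remaining from left: [12]. Merged: [2, 7, 8, 10, 10, 12]

Final merged array: [2, 7, 8, 10, 10, 12]
Total comparisons: 5

The merged array is [2, 7, 8, 10, 10, 12], requiring 5 comparisons. The merge step runs in O(n) time where n is the total number of elements.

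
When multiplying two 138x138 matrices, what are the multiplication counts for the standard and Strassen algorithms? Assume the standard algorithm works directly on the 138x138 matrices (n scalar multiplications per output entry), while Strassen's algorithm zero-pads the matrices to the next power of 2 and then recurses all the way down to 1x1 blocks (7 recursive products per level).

Matrix multiplication for 138x138 matrices:

Strassen's algorithm requires power-of-2 dimensions. Pad 138x138 to 256x256 (next power of 2).

Standard algorithm: 138^3 = 2628072 multiplications
Strassen's algorithm: 7^(log2(256)) = 7^8 = 5764801 multiplications
Difference: 2628072 - 5764801 = -3136729 (Strassen uses MORE here due to padding overhead — for small or just-over-power-of-2 n, padding can outweigh the per-level savings)

Standard: 2628072 multiplications (138^3). Strassen: 5764801 multiplications (7^8, after padding to 256x256). Strassen reduces 8 recursive multiplications to 7 at each level.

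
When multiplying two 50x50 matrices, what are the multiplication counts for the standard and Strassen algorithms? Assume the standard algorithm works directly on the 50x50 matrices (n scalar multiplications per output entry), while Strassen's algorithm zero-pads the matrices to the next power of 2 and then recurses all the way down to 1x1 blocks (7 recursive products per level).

Matrix multiplication for 50x50 matrices:

Strassen's algorithm requires power-of-2 dimensions. Pad 50x50 to 64x64 (next power of 2).

Standard algorithm: 50^3 = 125000 multiplications
Strassen's algorithm: 7^(log2(64)) = 7^6 = 117649 multiplications
Savings: 125000 - 117649 = 7351 multiplications

Standard: 125000 multiplications (50^3). Strassen: 117649 multiplications (7^6, after padding to 64x64). Strassen reduces 8 recursive multiplications to 7 at each level.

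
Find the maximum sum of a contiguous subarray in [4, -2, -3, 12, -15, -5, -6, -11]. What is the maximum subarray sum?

Using Kadane's algorithm on [4, -2, -3, 12, -15, -5, -6, -11]:

Scanning through the array:
Position 1 (value -2): max_ending_here = 2, max_so_far = 4
Position 2 (value -3): max_ending_here = -1, max_so_far = 4
Position 3 (value 12): max_ending_here = 12, max_so_far = 12
Position 4 (value -15): max_ending_here = -3, max_so_far = 12
Position 5 (value -5): max_ending_here = -5, max_so_far = 12
Position 6 (value -6): max_ending_here = -6, max_so_far = 12
Position 7 (value -11): max_ending_here = -11, max_so_far = 12

Maximum subarray: [12]
Maximum sum: 12

The maximum subarray is [12] with sum 12. This subarray runs from index 3 to index 3.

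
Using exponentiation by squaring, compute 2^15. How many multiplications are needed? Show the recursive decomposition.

Computing 2^15 by squaring (build up from 2^1; each line after the first costs one multiplication):

2^1 = 2
2^2 = (2^1)^2 = 2^2 = 4
2^3 = 2 * 2^2 = 2 * 4 = 8
2^6 = (2^3)^2 = 8^2 = 64
2^7 = 2 * 2^6 = 2 * 64 = 128
2^14 = (2^7)^2 = 128^2 = 16384
2^15 = 2 * 2^14 = 2 * 16384 = 32768

Result: 32768
Multiplications needed: 6 (6 lines after 2^1)

2^15 = 32768. Using exponentiation by squaring, this requires 6 multiplications. The key idea: if the exponent is even, square the half-power; if odd, multiply by the base once.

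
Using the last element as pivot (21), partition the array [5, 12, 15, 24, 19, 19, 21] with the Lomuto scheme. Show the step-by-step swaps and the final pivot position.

Lomuto partition with pivot = 21:

Initial array: [5, 12, 15, 24, 19, 19, 21]

arr[0]=5 <= 21: swap with position 0, array becomes [5, 12, 15, 24, 19, 19, 21]
arr[1]=12 <= 21: swap with position 1, array becomes [5, 12, 15, 24, 19, 19, 21]
arr[2]=15 <= 21: swap with position 2, array becomes [5, 12, 15, 24, 19, 19, 21]
arr[3]=24 > 21: no swap
arr[4]=19 <= 21: swap with position 3, array becomes [5, 12, 15, 19, 24, 19, 21]
arr[5]=19 <= 21: swap with position 4, array becomes [5, 12, 15, 19, 19, 24, 21]

Place pivot at position 5: [5, 12, 15, 19, 19, 21, 24]
Pivot position: 5

After partitioning with pivot 21, the array becomes [5, 12, 15, 19, 19, 21, 24]. The pivot is placed at index 5. All elements to the left of the pivot are <= 21, and all elements to the right are > 21.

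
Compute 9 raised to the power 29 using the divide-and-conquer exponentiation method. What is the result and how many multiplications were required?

Computing 9^29 by squaring (build up from 9^1; each line after the first costs one multiplication):

9^1 = 9
9^2 = (9^1)^2 = 9^2 = 81
9^3 = 9 * 9^2 = 9 * 81 = 729
9^6 = (9^3)^2 = 729^2 = 531441
9^7 = 9 * 9^6 = 9 * 531441 = 4782969
9^14 = (9^7)^2 = 4782969^2 = 22876792454961
9^28 = (9^14)^2 = 22876792454961^2 = 523347633027360537213511521
9^29 = 9 * 9^28 = 9 * 523347633027360537213511521 = 4710128697246244834921603689

Result: 4710128697246244834921603689
Multiplications needed: 7 (7 lines after 9^1)

9^29 = 4710128697246244834921603689. Using exponentiation by squaring, this requires 7 multiplications. The key idea: if the exponent is even, square the half-power; if odd, multiply by the base once.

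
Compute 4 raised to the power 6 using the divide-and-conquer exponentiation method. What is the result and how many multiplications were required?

Computing 4^6 by squaring (build up from 4^1; each line after the first costs one multiplication):

4^1 = 4
4^2 = (4^1)^2 = 4^2 = 16
4^3 = 4 * 4^2 = 4 * 16 = 64
4^6 = (4^3)^2 = 64^2 = 4096

Result: 4096
Multiplications needed: 3 (3 lines after 4^1)

4^6 = 4096. Using exponentiation by squaring, this requires 3 multiplications. The key idea: if the exponent is even, square the half-power; if odd, multiply by the base once.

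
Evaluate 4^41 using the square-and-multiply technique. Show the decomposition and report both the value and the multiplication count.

Computing 4^41 by squaring (build up from 4^1; each line after the first costs one multiplication):

4^1 = 4
4^2 = (4^1)^2 = 4^2 = 16
4^4 = (4^2)^2 = 16^2 = 256
4^5 = 4 * 4^4 = 4 * 256 = 1024
4^10 = (4^5)^2 = 1024^2 = 1048576
4^20 = (4^10)^2 = 1048576^2 = 1099511627776
4^40 = (4^20)^2 = 1099511627776^2 = 1208925819614629174706176
4^41 = 4 * 4^40 = 4 * 1208925819614629174706176 = 4835703278458516698824704

Result: 4835703278458516698824704
Multiplications needed: 7 (7 lines after 4^1)

4^41 = 4835703278458516698824704. Using exponentiation by squaring, this requires 7 multiplications. The key idea: if the exponent is even, square the half-power; if odd, multiply by the base once.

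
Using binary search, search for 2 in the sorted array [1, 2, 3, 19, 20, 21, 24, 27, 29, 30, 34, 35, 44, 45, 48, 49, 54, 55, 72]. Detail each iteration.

Binary search for 2 in [1, 2, 3, 19, 20, 21, 24, 27, 29, 30, 34, 35, 44, 45, 48, 49, 54, 55, 72]:

lo=0, hi=18, mid=9, arr[mid]=30 -> 30 > 2, search left half
lo=0, hi=8, mid=4, arr[mid]=20 -> 20 > 2, search left half
lo=0, hi=3, mid=1, arr[mid]=2 -> Found target at index 1!

Binary search finds 2 at index 1 after 3 comparisons. The search repeatedly halves the search space by comparing with the middle element.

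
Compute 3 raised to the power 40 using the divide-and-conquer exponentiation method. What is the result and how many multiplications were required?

Computing 3^40 by squaring (build up from 3^1; each line after the first costs one multiplication):

3^1 = 3
3^2 = (3^1)^2 = 3^2 = 9
3^4 = (3^2)^2 = 9^2 = 81
3^5 = 3 * 3^4 = 3 * 81 = 243
3^10 = (3^5)^2 = 243^2 = 59049
3^20 = (3^10)^2 = 59049^2 = 3486784401
3^40 = (3^20)^2 = 3486784401^2 = 12157665459056928801

Result: 12157665459056928801
Multiplications needed: 6 (6 lines after 3^1)

3^40 = 12157665459056928801. Using exponentiation by squaring, this requires 6 multiplications. The key idea: if the exponent is even, square the half-power; if odd, multiply by the base once.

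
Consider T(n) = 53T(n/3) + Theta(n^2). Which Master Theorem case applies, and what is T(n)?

Master Theorem for T(n) = 53T(n/3) + O(n^2):

a = 53, b = 3, c = 2
log_b(a) = log_3(53) = 3.6139

Case 1: c = 2 < log_3(53) = 3.6139
T(n) = O(n^(log_3 53))

For T(n) = 53T(n/3) + O(n^2): log_3(53) = 3.6139. This is Case 1 of the Master Theorem (c < log_b(a), work dominated by leaves), giving O(n^(log_3 53)).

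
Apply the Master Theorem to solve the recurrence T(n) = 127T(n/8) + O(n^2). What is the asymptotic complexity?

Master Theorem for T(n) = 127T(n/8) + O(n^2):

a = 127, b = 8, c = 2
log_b(a) = log_8(127) = 2.3296

Case 1: c = 2 < log_8(127) = 2.3296
T(n) = O(n^(log_8 127))

For T(n) = 127T(n/8) + O(n^2): log_8(127) = 2.3296. This is Case 1 of the Master Theorem (c < log_b(a), work dominated by leaves), giving O(n^(log_8 127)).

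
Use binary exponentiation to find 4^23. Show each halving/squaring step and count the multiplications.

Computing 4^23 by squaring (build up from 4^1; each line after the first costs one multiplication):

4^1 = 4
4^2 = (4^1)^2 = 4^2 = 16
4^4 = (4^2)^2 = 16^2 = 256
4^5 = 4 * 4^4 = 4 * 256 = 1024
4^10 = (4^5)^2 = 1024^2 = 1048576
4^11 = 4 * 4^10 = 4 * 1048576 = 4194304
4^22 = (4^11)^2 = 4194304^2 = 17592186044416
4^23 = 4 * 4^22 = 4 * 17592186044416 = 70368744177664

Result: 70368744177664
Multiplications needed: 7 (7 lines after 4^1)

4^23 = 70368744177664. Using exponentiation by squaring, this requires 7 multiplications. The key idea: if the exponent is even, square the half-power; if odd, multiply by the base once.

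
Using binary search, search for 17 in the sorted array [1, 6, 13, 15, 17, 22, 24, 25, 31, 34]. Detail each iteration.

Binary search for 17 in [1, 6, 13, 15, 17, 22, 24, 25, 31, 34]:

lo=0, hi=9, mid=4, arr[mid]=17 -> Found target at index 4!

Binary search finds 17 at index 4 after 1 comparisons. The search repeatedly halves the search space by comparing with the middle element.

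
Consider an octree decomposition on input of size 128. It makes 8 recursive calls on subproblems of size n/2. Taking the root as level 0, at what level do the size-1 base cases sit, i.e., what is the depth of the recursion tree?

For divide and conquer with division factor 2:

Problem sizes at each level:
Level 0: 128
Level 1: 64
Level 2: 32
Level 3: 16
Level 4: 8
Level 5: 4
Level 6: 2
Level 7: 1

The root is level 0 and the size-1 base case is level 7 (the tree spans levels 0 through 7, i.e. 8 levels counting the root), so the depth is the number of divisions: log_2(128) = 7

The recursion tree depth is log_2(128) = 7. At each level, the problem size is divided by 2, so it takes 7 divisions to reduce to a base case of size 1. The algorithm makes 8 recursive calls at each level.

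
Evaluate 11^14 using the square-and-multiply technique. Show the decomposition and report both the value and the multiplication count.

Computing 11^14 by squaring (build up from 11^1; each line after the first costs one multiplication):

11^1 = 11
11^2 = (11^1)^2 = 11^2 = 121
11^3 = 11 * 11^2 = 11 * 121 = 1331
11^6 = (11^3)^2 = 1331^2 = 1771561
11^7 = 11 * 11^6 = 11 * 1771561 = 19487171
11^14 = (11^7)^2 = 19487171^2 = 379749833583241

Result: 379749833583241
Multiplications needed: 5 (5 lines after 11^1)

11^14 = 379749833583241. Using exponentiation by squaring, this requires 5 multiplications. The key idea: if the exponent is even, square the half-power; if odd, multiply by the base once.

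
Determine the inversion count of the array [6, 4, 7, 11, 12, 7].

Finding inversions in [6, 4, 7, 11, 12, 7]:

(0, 1): arr[0]=6 > arr[1]=4
(3, 5): arr[3]=11 > arr[5]=7
(4, 5): arr[4]=12 > arr[5]=7

Total inversions: 3

The array has 3 inversion(s): (0,1), (3,5), (4,5). Each pair (i,j) satisfies i < j and arr[i] > arr[j].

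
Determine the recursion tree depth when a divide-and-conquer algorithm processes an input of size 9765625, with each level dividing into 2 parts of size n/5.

For divide and conquer with division factor 5:

Problem sizes at each level:
Level 0: 9765625
Level 1: 1953125
Level 2: 390625
Level 3: 78125
Level 4: 15625
Level 5: 3125
Level 6: 625
Level 7: 125
Level 8: 25
Level 9: 5
Level 10: 1

The root is level 0 and the size-1 base case is level 10 (the tree spans levels 0 through 10, i.e. 11 levels counting the root), so the depth is the number of divisions: log_5(9765625) = 10

The recursion tree depth is log_5(9765625) = 10. At each level, the problem size is divided by 5, so it takes 10 divisions to reduce to a base case of size 1. The algorithm makes 2 recursive calls at each level.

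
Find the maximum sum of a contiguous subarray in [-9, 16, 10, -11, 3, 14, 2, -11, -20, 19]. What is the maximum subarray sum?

Using Kadane's algorithm on [-9, 16, 10, -11, 3, 14, 2, -11, -20, 19]:

Scanning through the array:
Position 1 (value 16): max_ending_here = 16, max_so_far = 16
Position 2 (value 10): max_ending_here = 26, max_so_far = 26
Position 3 (value -11): max_ending_here = 15, max_so_far = 26
Position 4 (value 3): max_ending_here = 18, max_so_far = 26
Position 5 (value 14): max_ending_here = 32, max_so_far = 32
Position 6 (value 2): max_ending_here = 34, max_so_far = 34
Position 7 (value -11): max_ending_here = 23, max_so_far = 34
Position 8 (value -20): max_ending_here = 3, max_so_far = 34
Position 9 (value 19): max_ending_here = 22, max_so_far = 34

Maximum subarray: [16, 10, -11, 3, 14, 2]
Maximum sum: 34

The maximum subarray is [16, 10, -11, 3, 14, 2] with sum 34. This subarray runs from index 1 to index 6.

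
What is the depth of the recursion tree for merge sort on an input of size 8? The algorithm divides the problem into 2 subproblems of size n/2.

For divide and conquer with division factor 2:

Problem sizes at each level:
Level 0: 8
Level 1: 4
Level 2: 2
Level 3: 1

The root is level 0 and the size-1 base case is level 3 (the tree spans levels 0 through 3, i.e. 4 levels counting the root), so the depth is the number of divisions: log_2(8) = 3

The recursion tree depth is log_2(8) = 3. At each level, the problem size is divided by 2, so it takes 3 divisions to reduce to a base case of size 1. The algorithm makes 2 recursive calls at each level.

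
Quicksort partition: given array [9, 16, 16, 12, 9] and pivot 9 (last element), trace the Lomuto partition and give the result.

Lomuto partition with pivot = 9:

Initial array: [9, 16, 16, 12, 9]

arr[0]=9 <= 9: swap with position 0, array becomes [9, 16, 16, 12, 9]
arr[1]=16 > 9: no swap
arr[2]=16 > 9: no swap
arr[3]=12 > 9: no swap

Place pivot at position 1: [9, 9, 16, 12, 16]
Pivot position: 1

After partitioning with pivot 9, the array becomes [9, 9, 16, 12, 16]. The pivot is placed at index 1. All elements to the left of the pivot are <= 9, and all elements to the right are > 9.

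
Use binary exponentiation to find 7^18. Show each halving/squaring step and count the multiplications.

Computing 7^18 by squaring (build up from 7^1; each line after the first costs one multiplication):

7^1 = 7
7^2 = (7^1)^2 = 7^2 = 49
7^4 = (7^2)^2 = 49^2 = 2401
7^8 = (7^4)^2 = 2401^2 = 5764801
7^9 = 7 * 7^8 = 7 * 5764801 = 40353607
7^18 = (7^9)^2 = 40353607^2 = 1628413597910449

Result: 1628413597910449
Multiplications needed: 5 (5 lines after 7^1)

7^18 = 1628413597910449. Using exponentiation by squaring, this requires 5 multiplications. The key idea: if the exponent is even, square the half-power; if odd, multiply by the base once.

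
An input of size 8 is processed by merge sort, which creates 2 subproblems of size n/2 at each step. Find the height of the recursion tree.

For divide and conquer with division factor 2:

Problem sizes at each level:
Level 0: 8
Level 1: 4
Level 2: 2
Level 3: 1

The root is level 0 and the size-1 base case is level 3 (the tree spans levels 0 through 3, i.e. 4 levels counting the root), so the depth is the number of divisions: log_2(8) = 3

The recursion tree depth is log_2(8) = 3. At each level, the problem size is divided by 2, so it takes 3 divisions to reduce to a base case of size 1. The algorithm makes 2 recursive calls at each level.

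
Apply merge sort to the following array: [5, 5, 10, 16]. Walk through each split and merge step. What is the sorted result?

Merge sort trace:

Split: [5, 5, 10, 16] -> [5, 5] and [10, 16]
  Split: [5, 5] -> [5] and [5]
  Merge: [5] + [5] -> [5, 5]
  Split: [10, 16] -> [10] and [16]
  Merge: [10] + [16] -> [10, 16]
Merge: [5, 5] + [10, 16] -> [5, 5, 10, 16]

Final sorted array: [5, 5, 10, 16]

The merge sort proceeds by recursively splitting the array and merging sorted halves.
After all merges, the sorted array is [5, 5, 10, 16].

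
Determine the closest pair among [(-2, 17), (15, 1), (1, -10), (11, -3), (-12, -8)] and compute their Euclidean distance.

Computing all pairwise distances among 5 points:

d((-2, 17), (15, 1)) = 23.3452
d((-2, 17), (1, -10)) = 27.1662
d((-2, 17), (11, -3)) = 23.8537
d((-2, 17), (-12, -8)) = 26.9258
d((15, 1), (1, -10)) = 17.8045
d((15, 1), (11, -3)) = 5.6569 <-- minimum
d((15, 1), (-12, -8)) = 28.4605
d((1, -10), (11, -3)) = 12.2066
d((1, -10), (-12, -8)) = 13.1529
d((11, -3), (-12, -8)) = 23.5372

Closest pair: (15, 1) and (11, -3) with distance 5.6569

The closest pair is (15, 1) and (11, -3) with Euclidean distance 5.6569. For 5 points, brute-force pairwise comparison is shown above. For large n, the divide-and-conquer algorithm (sort by x, recurse on halves, check the dividing strip) achieves O(n log n).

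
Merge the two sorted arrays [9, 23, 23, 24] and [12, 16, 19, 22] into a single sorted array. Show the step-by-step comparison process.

Merging process:

Compare 9 vs 12: take 9 from left. Merged: [9]
Compare 23 vs 12: take 12 from right. Merged: [9, 12]
Compare 23 vs 16: take 16 from right. Merged: [9, 12, 16]
Compare 23 vs 19: take 19 from right. Merged: [9, 12, 16, 19]
Compare 23 vs 22: take 22 from right. Merged: [9, 12, 16, 19, 22]
Append remaining from left: [23, 23, 24]. Merged: [9, 12, 16, 19, 22, 23, 23, 24]

Final merged array: [9, 12, 16, 19, 22, 23, 23, 24]
Total comparisons: 5

The merged array is [9, 12, 16, 19, 22, 23, 23, 24], requiring 5 comparisons. The merge step runs in O(n) time where n is the total number of elements.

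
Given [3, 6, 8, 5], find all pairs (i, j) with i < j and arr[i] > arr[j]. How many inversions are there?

Finding inversions in [3, 6, 8, 5]:

(1, 3): arr[1]=6 > arr[3]=5
(2, 3): arr[2]=8 > arr[3]=5

Total inversions: 2

The array has 2 inversion(s): (1,3), (2,3). Each pair (i,j) satisfies i < j and arr[i] > arr[j].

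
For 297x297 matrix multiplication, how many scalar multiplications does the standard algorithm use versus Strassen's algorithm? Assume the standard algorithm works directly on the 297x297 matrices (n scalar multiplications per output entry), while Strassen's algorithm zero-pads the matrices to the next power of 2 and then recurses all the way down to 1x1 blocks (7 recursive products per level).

Matrix multiplication for 297x297 matrices:

Strassen's algorithm requires power-of-2 dimensions. Pad 297x297 to 512x512 (next power of 2).

Standard algorithm: 297^3 = 26198073 multiplications
Strassen's algorithm: 7^(log2(512)) = 7^9 = 40353607 multiplications
Difference: 26198073 - 40353607 = -14155534 (Strassen uses MORE here due to padding overhead — for small or just-over-power-of-2 n, padding can outweigh the per-level savings)

Standard: 26198073 multiplications (297^3). Strassen: 40353607 multiplications (7^9, after padding to 512x512). Strassen reduces 8 recursive multiplications to 7 at each level.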